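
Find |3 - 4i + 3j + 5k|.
√59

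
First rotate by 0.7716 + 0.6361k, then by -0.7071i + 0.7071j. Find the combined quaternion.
-0.0958i + 0.9954j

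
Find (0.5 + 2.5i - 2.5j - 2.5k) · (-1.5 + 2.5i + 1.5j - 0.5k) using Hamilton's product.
-4.5 + 2.5i - 0.5j + 13.5k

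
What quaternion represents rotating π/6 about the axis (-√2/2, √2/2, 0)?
0.9659 - 0.183i + 0.183j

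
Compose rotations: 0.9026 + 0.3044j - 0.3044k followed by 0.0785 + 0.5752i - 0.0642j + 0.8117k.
0.3375 + 0.2916i + 0.141j + 0.8838k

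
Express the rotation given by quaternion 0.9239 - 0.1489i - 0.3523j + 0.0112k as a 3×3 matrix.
[[0.7515, 0.0842, -0.6543], [0.1256, 0.9554, 0.2672], [0.6476, -0.283, 0.7074]]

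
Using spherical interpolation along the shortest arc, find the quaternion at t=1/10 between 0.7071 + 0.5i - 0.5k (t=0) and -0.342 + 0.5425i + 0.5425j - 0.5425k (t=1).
0.6281 + 0.5479i + 0.0718j - 0.5479k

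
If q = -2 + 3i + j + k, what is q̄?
-2 - 3i - j - k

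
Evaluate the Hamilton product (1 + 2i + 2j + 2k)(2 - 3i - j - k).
12 + i - j + 7k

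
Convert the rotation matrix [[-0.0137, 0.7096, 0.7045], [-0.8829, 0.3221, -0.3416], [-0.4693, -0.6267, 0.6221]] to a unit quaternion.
0.6947 - 0.1026i + 0.4224j - 0.5731k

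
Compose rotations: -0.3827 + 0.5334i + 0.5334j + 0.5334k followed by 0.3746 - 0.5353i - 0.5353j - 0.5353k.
0.7132 + 0.4047i + 0.4047j + 0.4047k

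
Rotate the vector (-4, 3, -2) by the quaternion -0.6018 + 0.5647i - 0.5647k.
(-2.212, -4.905, -0.212)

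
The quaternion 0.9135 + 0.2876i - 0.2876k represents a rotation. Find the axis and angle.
axis = (√2/2, 0, -√2/2), θ = 48°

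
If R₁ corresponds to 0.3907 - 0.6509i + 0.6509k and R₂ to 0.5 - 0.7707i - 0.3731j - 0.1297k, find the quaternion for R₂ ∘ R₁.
-0.2219 - 0.8694i + 0.4403j + 0.0319k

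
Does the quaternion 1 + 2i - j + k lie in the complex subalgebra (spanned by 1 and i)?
No. The quaternion 1 + 2i - j + k has j-coefficient y = -1 and k-coefficient z = 1, not both zero, so it does not lie in the complex subalgebra spanned by 1 and i.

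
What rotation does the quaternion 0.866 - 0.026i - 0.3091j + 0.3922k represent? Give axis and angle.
axis = (-0.052, -0.6182, 0.7843), θ = π/3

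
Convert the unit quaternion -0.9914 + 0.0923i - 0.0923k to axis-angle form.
axis = (√2/2, 0, -√2/2), θ = 345°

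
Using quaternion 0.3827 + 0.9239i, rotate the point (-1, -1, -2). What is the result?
(-1, 2.121, 0.707)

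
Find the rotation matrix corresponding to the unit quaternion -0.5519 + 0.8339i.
[[1, 0, 0], [0, -0.3908, 0.9205], [0, -0.9205, -0.3908]]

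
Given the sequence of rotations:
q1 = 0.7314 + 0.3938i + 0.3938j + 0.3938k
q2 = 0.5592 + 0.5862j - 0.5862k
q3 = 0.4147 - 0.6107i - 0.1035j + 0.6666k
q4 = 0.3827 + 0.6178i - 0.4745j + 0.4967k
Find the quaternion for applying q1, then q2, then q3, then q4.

q2 · q1 = 0.409 + 0.6819i + 0.4181j - 0.4394k
q3 · q2 · q1 = 0.9222 - 0.2002i + 0.3173j - 0.0943k
q4 · q3 · q2 · q1 = 0.674 + 0.3803i - 0.3573j + 0.523k
0.674 + 0.3803i - 0.3573j + 0.523k


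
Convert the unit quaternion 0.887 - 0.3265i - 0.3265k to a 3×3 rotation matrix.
[[0.7868, 0.5792, 0.2132], [-0.5792, 0.5736, 0.5792], [0.2132, -0.5792, 0.7868]]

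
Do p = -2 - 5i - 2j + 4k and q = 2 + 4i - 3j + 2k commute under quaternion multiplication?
No: pq = 2 - 10i + 28j + 27k ≠ 2 - 26i - 24j - 19k = qp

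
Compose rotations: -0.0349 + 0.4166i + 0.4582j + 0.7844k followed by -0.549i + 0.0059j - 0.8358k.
0.8816 + 0.4068i + 0.0822j - 0.2248k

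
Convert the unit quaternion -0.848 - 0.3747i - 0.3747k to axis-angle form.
axis = (-√2/2, 0, -√2/2), θ = 296°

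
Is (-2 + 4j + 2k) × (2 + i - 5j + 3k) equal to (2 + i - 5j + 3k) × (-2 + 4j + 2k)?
No: pq = 10 + 20i + 20j - 6k ≠ 10 - 24i + 16j + 2k = qp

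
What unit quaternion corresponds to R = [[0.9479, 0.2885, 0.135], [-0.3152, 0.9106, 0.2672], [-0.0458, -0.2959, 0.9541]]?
0.9763 - 0.1442i + 0.0463j - 0.1546k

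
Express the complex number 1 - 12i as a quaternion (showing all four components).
1 - 12i + 0j + 0k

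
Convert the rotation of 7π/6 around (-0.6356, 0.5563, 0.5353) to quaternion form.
-0.2588 - 0.6139i + 0.5373j + 0.5171k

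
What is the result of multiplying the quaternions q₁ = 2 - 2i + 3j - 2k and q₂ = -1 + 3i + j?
1 + 10i - 7j - 9k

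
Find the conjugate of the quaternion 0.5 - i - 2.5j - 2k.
0.5 + i + 2.5j + 2k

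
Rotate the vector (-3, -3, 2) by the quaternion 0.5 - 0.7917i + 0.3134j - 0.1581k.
(-0.119, 4.259, 1.962)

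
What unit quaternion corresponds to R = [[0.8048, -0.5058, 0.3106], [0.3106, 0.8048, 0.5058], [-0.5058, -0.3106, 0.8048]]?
0.9239 - 0.2209i + 0.2209j + 0.2209k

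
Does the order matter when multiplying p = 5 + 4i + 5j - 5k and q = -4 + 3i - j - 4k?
Yes: pq = -47 - 26i - 24j - 19k ≠ -47 + 24i - 26j + 19k = qp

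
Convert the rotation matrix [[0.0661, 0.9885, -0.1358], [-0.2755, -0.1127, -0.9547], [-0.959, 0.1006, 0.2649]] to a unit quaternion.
0.5519 + 0.478i + 0.3729j - 0.5726k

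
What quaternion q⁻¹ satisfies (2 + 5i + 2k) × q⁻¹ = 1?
0.0606 - 0.1515i - 0.0606k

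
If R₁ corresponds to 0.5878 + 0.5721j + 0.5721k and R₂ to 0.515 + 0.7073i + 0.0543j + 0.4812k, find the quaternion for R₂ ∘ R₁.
-0.0036 + 0.1715i - 0.0781j + 0.9821k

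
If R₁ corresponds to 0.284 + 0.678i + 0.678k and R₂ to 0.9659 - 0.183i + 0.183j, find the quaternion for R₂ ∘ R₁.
0.3984 + 0.727i + 0.176j + 0.5308k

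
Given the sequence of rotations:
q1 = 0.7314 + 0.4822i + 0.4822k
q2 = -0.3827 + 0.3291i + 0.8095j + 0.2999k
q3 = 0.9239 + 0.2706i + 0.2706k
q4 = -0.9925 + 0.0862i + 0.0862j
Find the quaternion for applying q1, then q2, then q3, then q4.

q2 · q1 = -0.5832 + 0.4465i + 0.578j - 0.3555k
q3 · q2 · q1 = -0.5634 + 0.0983i + 0.751j - 0.3299k
q4 · q3 · q2 · q1 = 0.486 - 0.1746i - 0.7655j + 0.3837k
0.486 - 0.1746i - 0.7655j + 0.3837k


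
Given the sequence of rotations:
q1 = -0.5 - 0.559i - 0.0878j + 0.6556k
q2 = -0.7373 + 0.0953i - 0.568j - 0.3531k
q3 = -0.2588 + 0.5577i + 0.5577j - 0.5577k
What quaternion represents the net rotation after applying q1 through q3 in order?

q2 · q1 = 0.6035 - 0.0389i + 0.4836j - 0.6327k
q3 · q2 · q1 = -0.7571 + 0.2635i + 0.586j + 0.1186k
-0.7571 + 0.2635i + 0.586j + 0.1186k


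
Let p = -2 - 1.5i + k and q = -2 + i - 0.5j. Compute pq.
5.5 + 1.5i + 2j - 1.25k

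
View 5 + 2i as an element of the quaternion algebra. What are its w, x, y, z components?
5 + 2i + 0j + 0k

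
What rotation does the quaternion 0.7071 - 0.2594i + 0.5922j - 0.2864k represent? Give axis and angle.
axis = (-0.3668, 0.8375, -0.405), θ = π/2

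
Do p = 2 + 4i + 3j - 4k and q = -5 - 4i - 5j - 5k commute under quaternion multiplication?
No: pq = 1 - 63i + 11j + 2k ≠ 1 + 7i - 61j + 18k = qp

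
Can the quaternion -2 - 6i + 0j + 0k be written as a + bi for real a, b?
Yes. The quaternion -2 - 6i has j- and k-coefficients y = z = 0, so it lies in the complex subalgebra spanned by 1 and i.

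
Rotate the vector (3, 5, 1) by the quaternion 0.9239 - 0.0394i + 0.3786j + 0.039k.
(2.318, 5.198, -1.614)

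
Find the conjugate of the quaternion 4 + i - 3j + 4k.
4 - i + 3j - 4k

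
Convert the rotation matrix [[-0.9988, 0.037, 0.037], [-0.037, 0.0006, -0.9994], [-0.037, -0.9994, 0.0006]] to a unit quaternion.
-0.0262 - 0.7069j + 0.7069k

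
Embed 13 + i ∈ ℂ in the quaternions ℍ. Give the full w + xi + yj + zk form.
13 + i + 0j + 0k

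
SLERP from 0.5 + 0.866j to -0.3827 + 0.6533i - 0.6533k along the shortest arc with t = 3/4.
0.5071 - 0.5719i + 0.298j + 0.5719k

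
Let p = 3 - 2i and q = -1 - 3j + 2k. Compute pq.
-3 + 2i - 5j + 12k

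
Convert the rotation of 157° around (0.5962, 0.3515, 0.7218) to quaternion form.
0.1994 + 0.5842i + 0.3444j + 0.7073k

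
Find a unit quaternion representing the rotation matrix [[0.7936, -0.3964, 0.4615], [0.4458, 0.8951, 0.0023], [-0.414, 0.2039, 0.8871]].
0.9455 + 0.0533i + 0.2315j + 0.2227k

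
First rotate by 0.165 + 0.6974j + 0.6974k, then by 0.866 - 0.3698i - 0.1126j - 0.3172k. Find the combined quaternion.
0.4426 + 0.0817i + 0.8433j + 0.2937k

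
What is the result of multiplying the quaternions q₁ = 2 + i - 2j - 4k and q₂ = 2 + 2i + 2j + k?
10 + 12i - 9j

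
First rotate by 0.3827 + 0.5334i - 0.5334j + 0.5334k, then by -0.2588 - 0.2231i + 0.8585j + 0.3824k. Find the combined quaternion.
0.2739 + 0.4385i + 0.7896j - 0.3306k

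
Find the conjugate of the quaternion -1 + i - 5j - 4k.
-1 - i + 5j + 4k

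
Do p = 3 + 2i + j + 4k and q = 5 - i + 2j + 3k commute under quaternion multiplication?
No: pq = 3 + 2i + j + 34k ≠ 3 + 12i + 21j + 24k = qp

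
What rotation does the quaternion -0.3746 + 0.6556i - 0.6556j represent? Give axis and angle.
axis = (√2/2, -√2/2, 0), θ = 224°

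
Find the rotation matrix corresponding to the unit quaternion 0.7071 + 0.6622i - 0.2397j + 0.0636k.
[[0.877, -0.4074, -0.2548], [-0.2275, 0.1149, -0.967], [0.4232, 0.906, 0.0081]]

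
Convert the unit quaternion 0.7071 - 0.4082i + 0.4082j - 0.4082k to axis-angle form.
axis = (-√3/3, √3/3, -√3/3), θ = π/2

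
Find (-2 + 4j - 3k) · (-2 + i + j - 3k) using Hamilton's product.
-9 - 11i - 13j + 8k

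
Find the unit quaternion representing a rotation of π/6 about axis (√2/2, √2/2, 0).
0.9659 + 0.183i + 0.183j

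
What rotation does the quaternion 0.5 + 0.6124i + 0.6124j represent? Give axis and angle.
axis = (√2/2, √2/2, 0), θ = 2π/3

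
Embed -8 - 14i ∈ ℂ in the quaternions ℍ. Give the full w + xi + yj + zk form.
-8 - 14i + 0j + 0k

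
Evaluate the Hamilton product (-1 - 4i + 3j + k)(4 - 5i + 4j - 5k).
-31 - 30i - 17j + 8k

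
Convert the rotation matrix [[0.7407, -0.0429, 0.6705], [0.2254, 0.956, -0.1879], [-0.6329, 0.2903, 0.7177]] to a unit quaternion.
0.9239 + 0.1294i + 0.3527j + 0.0726k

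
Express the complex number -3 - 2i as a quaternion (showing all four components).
-3 - 2i + 0j + 0k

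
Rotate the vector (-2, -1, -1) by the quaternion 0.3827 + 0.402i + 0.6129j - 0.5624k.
(-0.172, 0.828, 2.299)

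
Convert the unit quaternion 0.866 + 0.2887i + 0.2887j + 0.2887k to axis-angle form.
axis = (√3/3, √3/3, √3/3), θ = π/3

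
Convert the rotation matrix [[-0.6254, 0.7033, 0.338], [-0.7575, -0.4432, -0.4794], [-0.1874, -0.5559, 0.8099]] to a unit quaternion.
-0.4305 + 0.0444i - 0.3051j + 0.8483k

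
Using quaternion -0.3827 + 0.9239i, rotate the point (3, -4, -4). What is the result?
(3, 0, 5.657)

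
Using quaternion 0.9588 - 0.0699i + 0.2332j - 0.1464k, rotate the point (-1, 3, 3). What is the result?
(1.299, 3.353, 2.464)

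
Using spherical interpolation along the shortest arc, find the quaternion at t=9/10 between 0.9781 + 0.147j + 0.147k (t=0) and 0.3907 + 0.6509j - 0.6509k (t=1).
0.4935 + 0.6334j - 0.596k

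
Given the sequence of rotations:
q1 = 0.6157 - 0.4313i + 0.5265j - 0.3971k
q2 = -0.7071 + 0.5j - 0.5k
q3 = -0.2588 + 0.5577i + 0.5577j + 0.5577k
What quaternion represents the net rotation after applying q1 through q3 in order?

q2 · q1 = -0.8972 + 0.3697i + 0.1512j + 0.1886k
q3 · q2 · q1 = -0.1635 - 0.5752i - 0.4385j - 0.671k
-0.1635 - 0.5752i - 0.4385j - 0.671k


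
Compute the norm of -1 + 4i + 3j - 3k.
√35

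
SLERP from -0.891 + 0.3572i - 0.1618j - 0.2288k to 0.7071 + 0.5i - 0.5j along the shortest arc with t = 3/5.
-0.9389 - 0.1764i + 0.2729j - 0.113k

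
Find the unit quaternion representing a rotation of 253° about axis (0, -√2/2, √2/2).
-0.5948 - 0.5684j + 0.5684k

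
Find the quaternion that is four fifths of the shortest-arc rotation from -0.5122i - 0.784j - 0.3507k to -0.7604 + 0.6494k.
0.6861 - 0.1394i - 0.2134j - 0.6814k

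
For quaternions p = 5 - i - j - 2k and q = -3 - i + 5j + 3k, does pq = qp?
No: pq = -5 + 5i + 33j + 15k ≠ -5 - 9i + 23j + 27k = qp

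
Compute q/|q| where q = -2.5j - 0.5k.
-0.9806j - 0.1961k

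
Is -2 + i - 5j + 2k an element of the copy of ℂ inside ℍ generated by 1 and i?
No. The quaternion -2 + i - 5j + 2k has j-coefficient y = -5 and k-coefficient z = 2, not both zero, so it does not lie in the complex subalgebra spanned by 1 and i.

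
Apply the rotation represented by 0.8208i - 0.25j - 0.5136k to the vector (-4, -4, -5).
(4.468, 3.858, 4.707)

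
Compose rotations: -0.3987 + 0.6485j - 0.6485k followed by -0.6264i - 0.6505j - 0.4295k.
0.1433 + 0.9501i - 0.1469j - 0.235k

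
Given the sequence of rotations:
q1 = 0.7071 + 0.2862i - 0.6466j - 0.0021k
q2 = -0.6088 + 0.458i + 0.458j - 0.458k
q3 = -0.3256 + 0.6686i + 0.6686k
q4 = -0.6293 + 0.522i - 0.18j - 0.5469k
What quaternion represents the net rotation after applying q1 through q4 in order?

q2 · q1 = -0.2664 - 0.1475i + 0.5874j - 0.7498k
q3 · q2 · q1 = 0.6867 - 0.5228i + 0.2114j + 0.4588k
q4 · q3 · q2 · q1 = 0.1297 + 0.7205i - 0.2102j - 0.648k
0.1297 + 0.7205i - 0.2102j - 0.648k


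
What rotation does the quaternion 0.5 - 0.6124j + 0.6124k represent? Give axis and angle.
axis = (0, -√2/2, √2/2), θ = 2π/3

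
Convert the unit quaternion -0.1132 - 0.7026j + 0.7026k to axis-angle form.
axis = (0, -√2/2, √2/2), θ = 193°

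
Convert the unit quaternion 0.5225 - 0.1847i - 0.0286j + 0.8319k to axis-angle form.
axis = (-0.2166, -0.0335, 0.9757), θ = 117°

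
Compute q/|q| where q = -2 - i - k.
-0.8165 - 0.4082i - 0.4082k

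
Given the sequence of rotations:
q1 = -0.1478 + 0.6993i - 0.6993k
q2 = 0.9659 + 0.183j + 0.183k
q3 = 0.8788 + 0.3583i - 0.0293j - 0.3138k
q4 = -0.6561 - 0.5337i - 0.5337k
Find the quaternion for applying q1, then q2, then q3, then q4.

q2 · q1 = -0.0148 + 0.5475i + 0.1009j - 0.8305k
q3 · q2 · q1 = -0.4668 + 0.5318i + 0.2149j - 0.673k
q4 · q3 · q2 · q1 = 0.2309 + 0.0149i - 0.784j + 0.576k
0.2309 + 0.0149i - 0.784j + 0.576k


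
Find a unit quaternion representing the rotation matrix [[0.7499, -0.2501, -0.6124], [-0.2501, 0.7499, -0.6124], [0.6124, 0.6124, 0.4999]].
0.866 + 0.3536i - 0.3536j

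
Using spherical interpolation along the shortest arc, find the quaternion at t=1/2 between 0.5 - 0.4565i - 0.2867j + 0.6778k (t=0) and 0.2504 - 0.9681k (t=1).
0.1426 - 0.2609i - 0.1638j + 0.9406k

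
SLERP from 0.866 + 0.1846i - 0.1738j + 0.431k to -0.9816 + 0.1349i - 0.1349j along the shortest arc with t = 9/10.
0.9881 - 0.1033i + 0.1044j + 0.0462k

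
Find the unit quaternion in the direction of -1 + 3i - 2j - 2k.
-0.2357 + 0.7071i - 0.4714j - 0.4714k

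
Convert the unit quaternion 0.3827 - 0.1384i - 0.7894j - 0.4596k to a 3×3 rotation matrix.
[[-0.6688, 0.5703, -0.477], [-0.1333, 0.5392, 0.8315], [0.7314, 0.6197, -0.2846]]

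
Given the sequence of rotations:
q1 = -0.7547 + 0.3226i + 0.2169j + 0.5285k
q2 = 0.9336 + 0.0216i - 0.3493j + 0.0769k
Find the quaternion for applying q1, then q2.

q2 · q1 = -0.6764 + 0.0836i + 0.4795j + 0.5527k
-0.6764 + 0.0836i + 0.4795j + 0.5527k


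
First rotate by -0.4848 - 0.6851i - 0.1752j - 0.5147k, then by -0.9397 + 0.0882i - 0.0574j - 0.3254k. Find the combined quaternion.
0.3385 + 0.5736i + 0.4608j + 0.5866k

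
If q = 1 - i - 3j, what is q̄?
1 + i + 3j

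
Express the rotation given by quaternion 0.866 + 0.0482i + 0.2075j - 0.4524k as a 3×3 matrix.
[[0.5046, 0.8036, 0.3158], [-0.7636, 0.586, -0.2712], [-0.403, -0.1043, 0.9092]]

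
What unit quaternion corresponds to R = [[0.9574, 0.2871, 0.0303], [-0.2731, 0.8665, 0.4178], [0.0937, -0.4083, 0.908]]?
0.9659 - 0.2138i - 0.0164j - 0.145k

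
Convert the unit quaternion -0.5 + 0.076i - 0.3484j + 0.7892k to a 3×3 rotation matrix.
[[-0.4884, 0.7362, 0.4684], [-0.8422, -0.2572, -0.4739], [-0.2284, -0.6259, 0.7457]]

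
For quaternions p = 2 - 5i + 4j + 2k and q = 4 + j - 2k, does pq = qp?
No: pq = 8 - 30i + 8j - k ≠ 8 - 10i + 28j + 9k = qp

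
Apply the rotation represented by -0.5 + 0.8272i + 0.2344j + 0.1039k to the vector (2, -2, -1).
(0.816, 0.472, 2.848)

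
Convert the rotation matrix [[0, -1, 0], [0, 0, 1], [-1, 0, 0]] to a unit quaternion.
0.5 - 0.5i + 0.5j + 0.5k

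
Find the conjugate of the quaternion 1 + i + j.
1 - i - j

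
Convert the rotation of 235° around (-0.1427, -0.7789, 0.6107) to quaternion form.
-0.4617 - 0.1266i - 0.6909j + 0.5417k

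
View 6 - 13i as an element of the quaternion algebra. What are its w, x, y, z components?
6 - 13i + 0j + 0k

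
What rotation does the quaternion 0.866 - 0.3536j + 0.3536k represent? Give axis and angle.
axis = (0, -√2/2, √2/2), θ = π/3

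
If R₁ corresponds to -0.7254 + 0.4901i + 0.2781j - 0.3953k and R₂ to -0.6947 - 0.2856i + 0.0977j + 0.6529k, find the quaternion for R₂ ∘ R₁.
0.8748 - 0.3535i - 0.057j - 0.3263k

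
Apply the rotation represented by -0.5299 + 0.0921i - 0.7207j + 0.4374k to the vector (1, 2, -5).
(-3.982, 3.269, -1.86)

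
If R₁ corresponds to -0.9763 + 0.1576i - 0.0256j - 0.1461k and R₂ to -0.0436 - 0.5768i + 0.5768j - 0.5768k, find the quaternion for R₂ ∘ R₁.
0.064 + 0.4572i - 0.7372j + 0.4934k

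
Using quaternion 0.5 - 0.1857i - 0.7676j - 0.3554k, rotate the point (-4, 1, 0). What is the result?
(2.365, 0.96, -3.238)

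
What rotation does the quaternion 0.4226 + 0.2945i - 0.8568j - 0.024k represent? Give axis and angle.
axis = (0.3249, -0.9454, -0.0265), θ = 130°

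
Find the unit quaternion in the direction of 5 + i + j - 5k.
0.6934 + 0.1387i + 0.1387j - 0.6934k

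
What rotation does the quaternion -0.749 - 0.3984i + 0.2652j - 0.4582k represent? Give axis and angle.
axis = (-0.6013, 0.4003, -0.6915), θ = 277°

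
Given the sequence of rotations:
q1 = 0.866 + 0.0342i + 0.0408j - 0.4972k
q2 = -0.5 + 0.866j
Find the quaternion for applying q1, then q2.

q2 · q1 = -0.4683 - 0.4477i + 0.7296j + 0.219k
-0.4683 - 0.4477i + 0.7296j + 0.219k


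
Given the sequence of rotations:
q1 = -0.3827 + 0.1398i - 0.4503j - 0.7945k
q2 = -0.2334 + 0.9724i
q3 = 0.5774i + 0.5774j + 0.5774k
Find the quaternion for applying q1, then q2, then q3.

q2 · q1 = -0.0466 - 0.4048i + 0.8777j - 0.2524k
q3 · q2 · q1 = -0.1273 - 0.6794i - 0.1149j + 0.7136k
-0.1273 - 0.6794i - 0.1149j + 0.7136k


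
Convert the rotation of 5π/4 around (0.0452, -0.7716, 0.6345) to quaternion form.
-0.3827 + 0.0418i - 0.7129j + 0.5862k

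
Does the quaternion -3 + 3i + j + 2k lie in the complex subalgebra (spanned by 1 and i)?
No. The quaternion -3 + 3i + j + 2k has j-coefficient y = 1 and k-coefficient z = 2, not both zero, so it does not lie in the complex subalgebra spanned by 1 and i.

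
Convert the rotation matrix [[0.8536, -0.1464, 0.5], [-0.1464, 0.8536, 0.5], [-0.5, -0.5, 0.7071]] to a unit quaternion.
0.9239 - 0.2706i + 0.2706j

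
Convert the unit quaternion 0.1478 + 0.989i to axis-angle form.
axis = (1, 0, 0), θ = 163°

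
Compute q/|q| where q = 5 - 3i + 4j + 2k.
0.6804 - 0.4082i + 0.5443j + 0.2722k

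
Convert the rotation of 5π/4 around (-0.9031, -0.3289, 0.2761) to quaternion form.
-0.3827 - 0.8344i - 0.3039j + 0.2551k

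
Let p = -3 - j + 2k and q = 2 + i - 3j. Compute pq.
-9 + 3i + 9j + 5k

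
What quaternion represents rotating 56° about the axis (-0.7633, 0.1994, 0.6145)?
0.8829 - 0.3583i + 0.0936j + 0.2885k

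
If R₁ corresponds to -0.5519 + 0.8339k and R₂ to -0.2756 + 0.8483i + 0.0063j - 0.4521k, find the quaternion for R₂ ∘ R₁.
0.5291 - 0.4629i - 0.7109j + 0.0197k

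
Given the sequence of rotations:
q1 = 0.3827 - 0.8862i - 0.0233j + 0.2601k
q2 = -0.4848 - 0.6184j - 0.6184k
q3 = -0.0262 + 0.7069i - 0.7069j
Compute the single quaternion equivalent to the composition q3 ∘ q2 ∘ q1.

q2 · q1 = -0.0391 + 0.2544i + 0.3227j - 0.9108k
q3 · q2 · q1 = 0.0493 + 0.6095i + 0.663j + 0.4318k
0.0493 + 0.6095i + 0.663j + 0.4318k


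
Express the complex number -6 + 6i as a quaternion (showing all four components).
-6 + 6i + 0j + 0k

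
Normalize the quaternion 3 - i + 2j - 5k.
0.4804 - 0.1601i + 0.3203j - 0.8006k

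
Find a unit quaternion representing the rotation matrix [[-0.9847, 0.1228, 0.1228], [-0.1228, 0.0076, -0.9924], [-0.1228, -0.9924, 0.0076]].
-0.0872 - 0.7044j + 0.7044k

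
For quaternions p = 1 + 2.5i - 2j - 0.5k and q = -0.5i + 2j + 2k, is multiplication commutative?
No: pq = 6.25 - 3.5i - 2.75j + 6k ≠ 6.25 + 2.5i + 6.75j - 2k = qp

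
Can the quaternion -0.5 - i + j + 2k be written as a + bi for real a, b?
No. The quaternion -0.5 - i + j + 2k has j-coefficient y = 1 and k-coefficient z = 2, not both zero, so it does not lie in the complex subalgebra spanned by 1 and i.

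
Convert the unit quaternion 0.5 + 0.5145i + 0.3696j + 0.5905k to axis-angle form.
axis = (0.5941, 0.4268, 0.6818), θ = 2π/3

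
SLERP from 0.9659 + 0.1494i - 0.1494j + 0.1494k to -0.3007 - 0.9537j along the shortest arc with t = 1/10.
0.9788 + 0.1447i - 0.008j + 0.1447k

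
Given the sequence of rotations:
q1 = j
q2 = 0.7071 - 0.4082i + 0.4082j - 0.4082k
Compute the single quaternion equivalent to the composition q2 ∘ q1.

q2 · q1 = -0.4082 + 0.4082i + 0.7071j - 0.4082k
-0.4082 + 0.4082i + 0.7071j - 0.4082k


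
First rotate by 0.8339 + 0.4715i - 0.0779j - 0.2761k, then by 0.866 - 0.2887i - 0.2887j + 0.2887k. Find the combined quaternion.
0.9155 + 0.2698i - 0.2518j + 0.1603k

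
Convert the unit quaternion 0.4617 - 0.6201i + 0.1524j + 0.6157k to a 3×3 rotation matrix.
[[0.1954, -0.7575, -0.6229], [0.3795, -0.5272, 0.7603], [-0.9043, -0.3849, 0.1845]]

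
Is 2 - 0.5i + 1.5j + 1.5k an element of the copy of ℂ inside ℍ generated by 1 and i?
No. The quaternion 2 - 0.5i + 1.5j + 1.5k has j-coefficient y = 1.5 and k-coefficient z = 1.5, not both zero, so it does not lie in the complex subalgebra spanned by 1 and i.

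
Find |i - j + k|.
√3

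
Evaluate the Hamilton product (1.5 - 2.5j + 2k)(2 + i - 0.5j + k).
-0.25 - 3.75j + 8k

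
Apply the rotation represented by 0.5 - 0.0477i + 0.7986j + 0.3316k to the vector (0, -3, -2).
(-0.311, -3.481, -0.886)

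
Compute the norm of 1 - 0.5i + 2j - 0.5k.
2.345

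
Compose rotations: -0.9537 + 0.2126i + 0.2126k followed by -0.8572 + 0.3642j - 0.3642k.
0.8949 - 0.1048i - 0.4248j + 0.0877k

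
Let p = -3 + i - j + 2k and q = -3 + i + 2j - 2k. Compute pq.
14 - 8i + j + 3k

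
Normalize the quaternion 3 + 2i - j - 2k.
0.7071 + 0.4714i - 0.2357j - 0.4714k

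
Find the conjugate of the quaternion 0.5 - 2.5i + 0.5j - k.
0.5 + 2.5i - 0.5j + k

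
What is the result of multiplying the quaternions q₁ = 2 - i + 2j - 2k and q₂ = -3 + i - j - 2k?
-7 - i - 12j + k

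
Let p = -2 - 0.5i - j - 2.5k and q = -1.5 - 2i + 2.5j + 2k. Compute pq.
9.5 + 9i + 2.5j - 3.5k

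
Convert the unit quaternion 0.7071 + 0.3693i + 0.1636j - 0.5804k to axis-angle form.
axis = (0.5223, 0.2314, -0.8208), θ = π/2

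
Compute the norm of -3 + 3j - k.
√19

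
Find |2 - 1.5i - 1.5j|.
2.915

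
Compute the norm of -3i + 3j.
√18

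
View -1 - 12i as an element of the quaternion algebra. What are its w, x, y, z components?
-1 - 12i + 0j + 0k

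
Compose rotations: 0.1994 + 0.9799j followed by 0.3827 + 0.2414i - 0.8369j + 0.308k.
0.8964 - 0.2537i + 0.2081j + 0.298k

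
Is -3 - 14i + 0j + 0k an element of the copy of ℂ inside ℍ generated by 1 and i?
Yes. The quaternion -3 - 14i has j- and k-coefficients y = z = 0, so it lies in the complex subalgebra spanned by 1 and i.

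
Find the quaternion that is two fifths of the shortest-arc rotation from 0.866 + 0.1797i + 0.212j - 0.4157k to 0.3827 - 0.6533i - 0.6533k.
0.7709 - 0.186i + 0.1445j - 0.5918k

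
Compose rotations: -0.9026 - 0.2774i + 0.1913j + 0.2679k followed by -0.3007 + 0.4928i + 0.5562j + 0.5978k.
0.1416 - 0.3267i - 0.8574j - 0.3716k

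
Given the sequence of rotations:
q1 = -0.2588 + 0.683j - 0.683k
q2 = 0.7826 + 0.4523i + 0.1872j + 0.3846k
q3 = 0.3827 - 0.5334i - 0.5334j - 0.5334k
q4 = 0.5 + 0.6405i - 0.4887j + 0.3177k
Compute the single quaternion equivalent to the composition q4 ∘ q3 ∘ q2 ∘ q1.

q2 · q1 = -0.0677 - 0.5076i + 0.795j - 0.3251k
q3 · q2 · q1 = -0.046 + 0.4393i + 0.4377j - 0.7831k
q4 · q3 · q2 · q1 = 0.1583 + 0.4338i + 0.8825j + 0.0889k
0.1583 + 0.4338i + 0.8825j + 0.0889k


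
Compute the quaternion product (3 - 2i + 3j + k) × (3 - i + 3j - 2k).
-18i + 13j - 6k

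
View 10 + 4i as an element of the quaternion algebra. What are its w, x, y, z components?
10 + 4i + 0j + 0k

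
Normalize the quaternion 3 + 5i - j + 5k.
0.3873 + 0.6455i - 0.1291j + 0.6455k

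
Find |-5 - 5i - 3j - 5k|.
√84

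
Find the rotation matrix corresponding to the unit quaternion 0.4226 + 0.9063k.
[[-0.6428, -0.766, 0], [0.766, -0.6428, 0], [0, 0, 1]]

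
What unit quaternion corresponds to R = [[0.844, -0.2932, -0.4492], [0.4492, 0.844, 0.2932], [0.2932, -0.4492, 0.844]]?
0.9397 - 0.1975i - 0.1975j + 0.1975k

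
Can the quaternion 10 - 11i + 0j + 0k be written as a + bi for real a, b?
Yes. The quaternion 10 - 11i has j- and k-coefficients y = z = 0, so it lies in the complex subalgebra spanned by 1 and i.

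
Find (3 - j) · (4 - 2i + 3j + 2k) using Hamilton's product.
15 - 8i + 5j + 4k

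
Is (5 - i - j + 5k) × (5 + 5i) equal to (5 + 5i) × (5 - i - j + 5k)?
No: pq = 30 + 20i + 20j + 30k ≠ 30 + 20i - 30j + 20k = qp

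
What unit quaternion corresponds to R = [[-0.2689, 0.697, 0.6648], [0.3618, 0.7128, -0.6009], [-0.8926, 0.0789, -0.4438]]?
0.5 + 0.3399i + 0.7787j - 0.1676k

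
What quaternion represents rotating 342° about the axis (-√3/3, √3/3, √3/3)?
-0.9877 - 0.0903i + 0.0903j + 0.0903k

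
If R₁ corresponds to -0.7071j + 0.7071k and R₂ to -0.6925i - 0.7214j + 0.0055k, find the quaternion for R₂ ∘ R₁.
-0.514 - 0.5062i + 0.4897j + 0.4897k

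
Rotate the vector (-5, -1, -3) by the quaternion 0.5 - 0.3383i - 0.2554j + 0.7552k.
(4.237, -4.128, 0.08)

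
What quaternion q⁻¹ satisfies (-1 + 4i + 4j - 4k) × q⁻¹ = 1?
-0.0204 - 0.0816i - 0.0816j + 0.0816k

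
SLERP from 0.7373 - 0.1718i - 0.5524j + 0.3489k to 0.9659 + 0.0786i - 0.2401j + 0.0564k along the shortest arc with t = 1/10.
0.7718 - 0.1479i - 0.5274j + 0.3231k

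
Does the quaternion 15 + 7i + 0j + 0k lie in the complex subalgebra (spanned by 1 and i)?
Yes. The quaternion 15 + 7i has j- and k-coefficients y = z = 0, so it lies in the complex subalgebra spanned by 1 and i.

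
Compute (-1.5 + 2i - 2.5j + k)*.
-1.5 - 2i + 2.5j - k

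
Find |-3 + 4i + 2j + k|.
√30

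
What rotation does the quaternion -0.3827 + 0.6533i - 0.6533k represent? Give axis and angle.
axis = (√2/2, 0, -√2/2), θ = 5π/4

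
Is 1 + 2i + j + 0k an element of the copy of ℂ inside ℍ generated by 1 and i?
No. The quaternion 1 + 2i + j has j-coefficient y = 1 and k-coefficient z = 0, not both zero, so it does not lie in the complex subalgebra spanned by 1 and i.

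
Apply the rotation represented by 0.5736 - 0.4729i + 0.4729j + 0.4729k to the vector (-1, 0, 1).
(-0.01, 0.895, 1.095)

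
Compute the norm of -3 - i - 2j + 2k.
√18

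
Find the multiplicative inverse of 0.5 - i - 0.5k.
0.3333 + 0.6667i + 0.3333k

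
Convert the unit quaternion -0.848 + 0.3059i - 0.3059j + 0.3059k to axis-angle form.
axis = (√3/3, -√3/3, √3/3), θ = 296°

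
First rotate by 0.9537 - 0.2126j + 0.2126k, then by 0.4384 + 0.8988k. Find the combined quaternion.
0.227 + 0.1911i - 0.0932j + 0.9504k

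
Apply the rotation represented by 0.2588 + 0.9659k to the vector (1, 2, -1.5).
(-1.866, -1.232, -1.5)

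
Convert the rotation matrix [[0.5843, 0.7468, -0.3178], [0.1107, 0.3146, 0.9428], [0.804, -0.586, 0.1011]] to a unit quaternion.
0.7071 - 0.5405i - 0.3966j - 0.2249k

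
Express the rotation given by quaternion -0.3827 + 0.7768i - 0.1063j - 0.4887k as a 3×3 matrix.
[[0.4997, -0.5392, -0.6779], [0.2089, -0.6845, 0.6985], [-0.8406, -0.4907, -0.2294]]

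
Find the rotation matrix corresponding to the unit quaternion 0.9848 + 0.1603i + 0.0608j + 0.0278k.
[[0.9911, -0.0353, 0.1287], [0.0742, 0.9471, -0.3123], [-0.1108, 0.3191, 0.9412]]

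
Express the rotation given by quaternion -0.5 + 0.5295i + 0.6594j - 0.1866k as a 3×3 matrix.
[[0.0607, 0.5117, -0.857], [0.8849, 0.3696, 0.2834], [0.4618, -0.7756, -0.4304]]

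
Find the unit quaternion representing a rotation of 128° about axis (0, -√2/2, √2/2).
0.4384 - 0.6355j + 0.6355k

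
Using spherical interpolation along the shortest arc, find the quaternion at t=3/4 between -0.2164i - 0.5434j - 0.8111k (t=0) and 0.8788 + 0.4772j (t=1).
-0.7564 - 0.072i - 0.5915j - 0.2699k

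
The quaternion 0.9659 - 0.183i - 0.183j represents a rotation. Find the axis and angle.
axis = (-√2/2, -√2/2, 0), θ = π/6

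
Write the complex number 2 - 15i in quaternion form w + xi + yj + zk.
2 - 15i + 0j + 0k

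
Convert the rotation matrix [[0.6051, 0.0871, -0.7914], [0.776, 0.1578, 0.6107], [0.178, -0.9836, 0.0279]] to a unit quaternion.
0.6691 - 0.5957i - 0.3622j + 0.2574k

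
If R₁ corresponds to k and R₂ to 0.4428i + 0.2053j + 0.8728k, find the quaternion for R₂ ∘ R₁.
-0.8728 + 0.2053i - 0.4428j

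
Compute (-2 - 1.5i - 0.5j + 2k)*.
-2 + 1.5i + 0.5j - 2k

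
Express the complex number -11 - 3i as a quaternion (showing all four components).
-11 - 3i + 0j + 0k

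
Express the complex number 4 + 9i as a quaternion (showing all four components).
4 + 9i + 0j + 0k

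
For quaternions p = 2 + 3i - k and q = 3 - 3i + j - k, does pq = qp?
No: pq = 14 + 4i + 8j - 2k ≠ 14 + 2i - 4j - 8k = qp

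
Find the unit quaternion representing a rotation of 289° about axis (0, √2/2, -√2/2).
-0.8141 + 0.4106j - 0.4106k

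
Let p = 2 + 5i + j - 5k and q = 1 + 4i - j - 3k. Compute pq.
-32 + 5i - 6j - 20k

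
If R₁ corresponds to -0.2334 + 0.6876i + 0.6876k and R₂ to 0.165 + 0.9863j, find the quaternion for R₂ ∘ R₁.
-0.0385 + 0.7916i - 0.2302j - 0.5647k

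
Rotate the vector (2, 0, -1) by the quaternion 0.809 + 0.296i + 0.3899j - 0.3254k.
(0.53, 0.141, -2.168)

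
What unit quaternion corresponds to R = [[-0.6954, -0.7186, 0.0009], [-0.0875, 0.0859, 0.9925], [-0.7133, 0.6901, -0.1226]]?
0.2588 - 0.2921i + 0.6899j + 0.6097k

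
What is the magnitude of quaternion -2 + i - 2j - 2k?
√13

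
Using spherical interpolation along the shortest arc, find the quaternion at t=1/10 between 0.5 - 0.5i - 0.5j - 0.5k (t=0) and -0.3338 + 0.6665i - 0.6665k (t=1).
0.5306 - 0.5778i - 0.4832j - 0.3887k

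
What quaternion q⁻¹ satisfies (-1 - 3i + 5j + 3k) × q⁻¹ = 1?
-0.0227 + 0.0682i - 0.1136j - 0.0682k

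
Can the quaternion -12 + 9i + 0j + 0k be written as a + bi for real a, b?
Yes. The quaternion -12 + 9i has j- and k-coefficients y = z = 0, so it lies in the complex subalgebra spanned by 1 and i.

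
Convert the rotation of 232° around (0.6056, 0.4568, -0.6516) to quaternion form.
-0.4384 + 0.5443i + 0.4106j - 0.5857k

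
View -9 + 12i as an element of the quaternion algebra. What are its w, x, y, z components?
-9 + 12i + 0j + 0k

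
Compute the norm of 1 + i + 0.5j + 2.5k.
2.915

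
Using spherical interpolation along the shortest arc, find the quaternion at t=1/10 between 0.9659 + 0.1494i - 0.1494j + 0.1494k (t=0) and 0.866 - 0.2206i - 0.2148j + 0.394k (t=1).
0.9651 + 0.1125i - 0.1577j + 0.1762k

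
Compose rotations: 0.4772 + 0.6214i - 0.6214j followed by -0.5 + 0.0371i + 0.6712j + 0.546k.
0.1554 + 0.0463i + 0.9703j - 0.1796k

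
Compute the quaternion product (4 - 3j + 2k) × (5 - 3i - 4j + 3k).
2 - 13i - 37j + 13k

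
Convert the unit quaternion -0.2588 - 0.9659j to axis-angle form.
axis = (0, -1, 0), θ = 7π/6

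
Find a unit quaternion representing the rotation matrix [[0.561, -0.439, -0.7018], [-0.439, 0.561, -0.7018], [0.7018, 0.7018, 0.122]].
0.749 + 0.4685i - 0.4685j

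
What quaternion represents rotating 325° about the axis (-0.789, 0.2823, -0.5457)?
-0.9537 - 0.2373i + 0.0849j - 0.1641k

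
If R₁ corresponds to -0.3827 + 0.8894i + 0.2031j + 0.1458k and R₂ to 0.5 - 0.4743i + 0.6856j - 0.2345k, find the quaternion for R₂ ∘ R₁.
0.1254 + 0.7738i - 0.3002j - 0.5435k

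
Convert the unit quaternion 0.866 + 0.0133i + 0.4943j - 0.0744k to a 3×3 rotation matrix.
[[0.5003, 0.142, 0.8541], [-0.1157, 0.9886, -0.0966], [-0.8581, -0.0505, 0.511]]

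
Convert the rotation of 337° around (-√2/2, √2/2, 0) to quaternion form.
-0.9799 - 0.141i + 0.141j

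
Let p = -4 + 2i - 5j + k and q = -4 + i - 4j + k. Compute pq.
-7 - 13i + 35j - 11k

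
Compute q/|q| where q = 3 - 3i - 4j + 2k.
0.4867 - 0.4867i - 0.6489j + 0.3244k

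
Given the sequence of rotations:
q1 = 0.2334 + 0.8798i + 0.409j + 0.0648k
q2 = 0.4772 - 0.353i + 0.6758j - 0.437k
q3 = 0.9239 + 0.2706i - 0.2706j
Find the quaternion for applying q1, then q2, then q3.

q2 · q1 = 0.1739 + 0.56i - 0.0087j - 0.81k
q3 · q2 · q1 = 0.0068 + 0.7836i + 0.1641j - 0.5992k
0.0068 + 0.7836i + 0.1641j - 0.5992k


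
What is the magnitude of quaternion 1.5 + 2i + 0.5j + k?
2.739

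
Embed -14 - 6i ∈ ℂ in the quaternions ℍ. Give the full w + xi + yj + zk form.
-14 - 6i + 0j + 0k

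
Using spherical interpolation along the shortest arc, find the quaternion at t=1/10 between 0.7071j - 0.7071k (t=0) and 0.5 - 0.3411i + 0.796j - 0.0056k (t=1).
0.0587 - 0.04i + 0.7502j - 0.6574k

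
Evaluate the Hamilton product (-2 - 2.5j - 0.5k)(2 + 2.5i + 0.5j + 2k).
-1.75 - 9.75i - 7.25j + 1.25k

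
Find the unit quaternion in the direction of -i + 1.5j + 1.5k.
-0.4264i + 0.6396j + 0.6396k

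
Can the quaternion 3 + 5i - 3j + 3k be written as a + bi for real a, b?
No. The quaternion 3 + 5i - 3j + 3k has j-coefficient y = -3 and k-coefficient z = 3, not both zero, so it does not lie in the complex subalgebra spanned by 1 and i.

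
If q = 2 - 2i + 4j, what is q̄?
2 + 2i - 4j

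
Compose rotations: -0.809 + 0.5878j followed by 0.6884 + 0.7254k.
-0.5569 - 0.4264i + 0.4046j - 0.5868k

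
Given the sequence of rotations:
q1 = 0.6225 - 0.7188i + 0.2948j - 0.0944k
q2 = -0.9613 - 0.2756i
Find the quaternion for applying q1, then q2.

q2 · q1 = -0.7965 + 0.5194i - 0.3094j + 0.0095k
-0.7965 + 0.5194i - 0.3094j + 0.0095k


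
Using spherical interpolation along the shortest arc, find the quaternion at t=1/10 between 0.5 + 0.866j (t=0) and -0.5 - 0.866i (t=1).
0.5466 + 0.1176i + 0.8291j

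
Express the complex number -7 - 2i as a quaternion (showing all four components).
-7 - 2i + 0j + 0k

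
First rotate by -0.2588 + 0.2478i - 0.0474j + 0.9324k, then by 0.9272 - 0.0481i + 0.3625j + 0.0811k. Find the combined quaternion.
-0.2865 + 0.584i - 0.0728j + 0.756k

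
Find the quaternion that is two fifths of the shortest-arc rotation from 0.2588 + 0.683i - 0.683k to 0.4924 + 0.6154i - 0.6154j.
0.4006 + 0.7414i - 0.284j - 0.4574k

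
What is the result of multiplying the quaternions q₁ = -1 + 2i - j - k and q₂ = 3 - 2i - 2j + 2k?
1 + 4i - 3j - 11k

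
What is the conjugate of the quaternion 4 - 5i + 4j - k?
4 + 5i - 4j + k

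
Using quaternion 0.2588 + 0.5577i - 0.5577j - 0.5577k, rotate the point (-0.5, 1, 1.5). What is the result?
(-1.577, 0.711, 0.711)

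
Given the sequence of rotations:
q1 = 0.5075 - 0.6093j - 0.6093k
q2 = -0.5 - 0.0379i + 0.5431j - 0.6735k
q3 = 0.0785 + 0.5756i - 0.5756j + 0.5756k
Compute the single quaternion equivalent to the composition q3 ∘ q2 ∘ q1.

q2 · q1 = -0.3332 - 0.7605i + 0.5572j - 0.0141k
q3 · q2 · q1 = 0.7404 - 0.5641i - 0.1941j - 0.3099k
0.7404 - 0.5641i - 0.1941j - 0.3099k


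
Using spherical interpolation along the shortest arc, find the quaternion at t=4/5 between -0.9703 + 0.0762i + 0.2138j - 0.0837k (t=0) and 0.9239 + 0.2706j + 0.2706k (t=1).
-0.9552 + 0.016i - 0.1755j - 0.2378k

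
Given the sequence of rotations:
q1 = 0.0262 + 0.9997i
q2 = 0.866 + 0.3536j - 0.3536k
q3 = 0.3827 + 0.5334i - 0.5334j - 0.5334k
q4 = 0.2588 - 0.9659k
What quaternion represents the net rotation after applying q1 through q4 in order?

q2 · q1 = 0.0227 + 0.8657i - 0.3442j - 0.3628k
q3 · q2 · q1 = -0.8302 + 0.3533i - 0.4121j + 0.1272k
q4 · q3 · q2 · q1 = -0.092 - 0.3066i - 0.4479j + 0.8348k
-0.092 - 0.3066i - 0.4479j + 0.8348k


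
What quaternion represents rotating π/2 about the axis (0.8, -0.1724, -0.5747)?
0.7071 + 0.5657i - 0.1219j - 0.4064k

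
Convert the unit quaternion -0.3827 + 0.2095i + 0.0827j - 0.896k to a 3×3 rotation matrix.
[[-0.6193, -0.6511, -0.4387], [0.7204, -0.6934, 0.0122], [-0.3121, -0.3085, 0.8985]]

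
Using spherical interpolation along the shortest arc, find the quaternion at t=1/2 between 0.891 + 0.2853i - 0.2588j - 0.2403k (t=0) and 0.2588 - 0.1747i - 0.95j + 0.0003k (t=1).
0.6807 + 0.0655i - 0.7156j - 0.1421k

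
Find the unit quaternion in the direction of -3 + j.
-0.9487 + 0.3162j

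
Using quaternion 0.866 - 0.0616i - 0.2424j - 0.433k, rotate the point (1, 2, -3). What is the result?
(3.167, -0.435, -1.945)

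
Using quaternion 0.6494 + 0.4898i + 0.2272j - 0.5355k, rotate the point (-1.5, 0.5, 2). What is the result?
(-0.485, -1.076, 2.26)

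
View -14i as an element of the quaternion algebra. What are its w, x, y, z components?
0 - 14i + 0j + 0k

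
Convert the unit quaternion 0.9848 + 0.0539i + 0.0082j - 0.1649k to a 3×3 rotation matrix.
[[0.9455, 0.3257, -0.0016], [-0.3239, 0.9398, -0.1089], [-0.0339, 0.1035, 0.9941]]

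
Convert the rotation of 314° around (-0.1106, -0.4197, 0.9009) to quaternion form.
-0.9205 - 0.0432i - 0.164j + 0.352k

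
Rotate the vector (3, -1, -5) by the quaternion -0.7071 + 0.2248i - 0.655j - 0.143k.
(-3.51, -3.661, -3.046)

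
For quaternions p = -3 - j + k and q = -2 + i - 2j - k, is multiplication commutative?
No: pq = 5 + 9j + 2k ≠ 5 - 6i + 7j = qp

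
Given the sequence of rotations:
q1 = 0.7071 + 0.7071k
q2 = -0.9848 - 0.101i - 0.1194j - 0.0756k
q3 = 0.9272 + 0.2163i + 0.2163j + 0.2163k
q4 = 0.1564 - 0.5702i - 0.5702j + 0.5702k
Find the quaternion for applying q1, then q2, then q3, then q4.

q2 · q1 = -0.6429 - 0.1558i - 0.013j - 0.7498k
q3 · q2 · q1 = -0.3974 - 0.4429i - 0.0226j - 0.8034k
q4 · q3 · q2 · q1 = 0.1305 + 0.6283i - 0.4876j - 0.5919k
0.1305 + 0.6283i - 0.4876j - 0.5919k


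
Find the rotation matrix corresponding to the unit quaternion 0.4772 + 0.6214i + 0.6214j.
[[0.2277, 0.7723, 0.5931], [0.7723, 0.2277, -0.5931], [-0.5931, 0.5931, -0.5446]]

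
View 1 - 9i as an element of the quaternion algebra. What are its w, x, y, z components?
1 - 9i + 0j + 0k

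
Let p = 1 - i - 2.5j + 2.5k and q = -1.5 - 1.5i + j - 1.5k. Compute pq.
3.25 + 1.25i - 0.5j - 10k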